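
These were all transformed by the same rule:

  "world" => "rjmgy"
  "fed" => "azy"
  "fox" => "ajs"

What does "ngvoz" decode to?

slate

Compare letters: w→r is +21, o→j is +21, r→m is +21 — a constant shift. Every letter moves 21 places later in the alphabet, wrapping around z→a.
Undoing it on ngvoz: n−21=s, g−21=l, v−21=a, o−21=t, z−21=e.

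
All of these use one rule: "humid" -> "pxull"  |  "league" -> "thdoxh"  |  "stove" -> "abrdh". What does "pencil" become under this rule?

Vowels shift forward by 3 and consonants shift forward by 8.
Applying it to pencil: p(cons)+8=x, e(vowel)+3=h, n(cons)+8=v, c(cons)+8=k, i(vowel)+3=l, l(cons)+8=t.

xhvklt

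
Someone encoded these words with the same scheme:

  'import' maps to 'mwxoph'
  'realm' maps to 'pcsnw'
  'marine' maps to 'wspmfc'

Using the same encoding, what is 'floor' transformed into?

lnoop

i(8)→m(12) and m(12)→w(22) fit y≡9x+18 (mod 26); the inverse of 9 mod 26 is 3. This is an affine cipher: with a=0,…,z=25, each position x becomes (9x+18) mod 26.
On floor: f(5)→9·5+18≡11=l; l(11)→9·11+18≡13=n; o(14)→9·14+18≡14=o; o(14)→9·14+18≡14=o; r(17)→9·17+18≡15=p (all mod 26).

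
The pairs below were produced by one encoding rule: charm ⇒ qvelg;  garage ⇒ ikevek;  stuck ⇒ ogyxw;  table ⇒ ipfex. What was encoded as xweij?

Read the word backwards and shift each letter +4.
Undoing it on xweij: shift back: x−4=t, w−4=s, e−4=a, i−4=e, j−4=f → tsaef; then reverse → feast.

feast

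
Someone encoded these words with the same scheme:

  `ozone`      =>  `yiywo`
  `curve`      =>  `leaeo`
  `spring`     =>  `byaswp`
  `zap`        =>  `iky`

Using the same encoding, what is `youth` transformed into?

The shift depends on letter class: consonant z→i is +9, but vowel o→y is +10. Two shifts are in play — +10 for a/e/i/o/u, +9 for every other letter.
Applying it to youth: y(cons)+9=h, o(vowel)+10=y, u(vowel)+10=e, t(cons)+9=c, h(cons)+9=q.

hyecq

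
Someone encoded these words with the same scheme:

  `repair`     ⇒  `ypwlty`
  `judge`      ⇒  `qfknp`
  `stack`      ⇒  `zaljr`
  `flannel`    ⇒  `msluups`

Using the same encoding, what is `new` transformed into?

The shift depends on letter class: consonant r→y is +7, but vowel e→p is +11. Two shifts are in play — +11 for a/e/i/o/u, +7 for every other letter.
Applying it to new: n(cons)+7=u, e(vowel)+11=p, w(cons)+7=d.

upd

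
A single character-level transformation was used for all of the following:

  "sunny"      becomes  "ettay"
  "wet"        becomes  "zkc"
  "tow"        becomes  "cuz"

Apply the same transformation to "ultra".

gxzra

The output letters match the input read backwards, each shifted +6: sunny reversed is ynnus. Two steps: reverse the string, then apply a Caesar shift of +6.
For ultra: reverse → artlu; then shift: a+6=g, r+6=x, t+6=z, l+6=r, u+6=a.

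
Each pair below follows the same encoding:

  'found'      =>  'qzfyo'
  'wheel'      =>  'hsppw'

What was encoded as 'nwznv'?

clock

Compare letters: f→q is +11, o→z is +11, u→f is +11 — a constant shift. Each letter is shifted forward by 11 in the alphabet (a Caesar shift of +11).
Decoding nwznv: n−11=c, w−11=l, z−11=o, n−11=c, v−11=k.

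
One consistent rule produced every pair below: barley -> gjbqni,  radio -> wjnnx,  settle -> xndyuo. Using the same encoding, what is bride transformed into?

gasin

A repeating key of period 3 is used — shifts +5, +9, +10 over and over.
For bride: b+5=g, r+9=a, i+10=s, d+5=i, e+9=n.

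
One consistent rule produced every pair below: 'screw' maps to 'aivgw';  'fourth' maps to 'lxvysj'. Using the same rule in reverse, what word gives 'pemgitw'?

special

The output letters match the input read backwards, each shifted +4: screw reversed is wercs. The word is reversed, then every letter is shifted forward by 4.
Decoding pemgitw: shift back: p−4=l, e−4=a, m−4=i, g−4=c, i−4=e, t−4=p, w−4=s → laiceps; then reverse → special.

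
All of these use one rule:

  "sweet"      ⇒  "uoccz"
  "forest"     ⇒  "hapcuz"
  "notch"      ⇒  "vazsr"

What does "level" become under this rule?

lcjcl

s(18)→u(20) and w(22)→o(14) fit y≡5x+8 (mod 26); the inverse of 5 mod 26 is 21. Treating letters as 0–25, the rule is x ↦ 5x + 8 (mod 26).
For level: l(11)→5·11+8≡11=l; e(4)→5·4+8≡2=c; v(21)→5·21+8≡9=j; e(4)→5·4+8≡2=c; l(11)→5·11+8≡11=l (all mod 26).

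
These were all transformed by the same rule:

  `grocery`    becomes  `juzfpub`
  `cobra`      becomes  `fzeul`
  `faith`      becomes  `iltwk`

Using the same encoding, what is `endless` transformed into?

pqgopvv

The shift depends on letter class: consonant g→j is +3, but vowel o→z is +11. The rule splits by letter class: vowels +11, consonants +3.
On endless: e(vowel)+11=p, n(cons)+3=q, d(cons)+3=g, l(cons)+3=o, e(vowel)+11=p, s(cons)+3=v, s(cons)+3=v.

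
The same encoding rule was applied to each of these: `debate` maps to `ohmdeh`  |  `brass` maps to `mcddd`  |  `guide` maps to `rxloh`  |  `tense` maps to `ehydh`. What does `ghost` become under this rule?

rsrde

Vowels shift forward by 3 and consonants shift forward by 11.
Applying it to ghost: g(cons)+11=r, h(cons)+11=s, o(vowel)+3=r, s(cons)+11=d, t(cons)+11=e.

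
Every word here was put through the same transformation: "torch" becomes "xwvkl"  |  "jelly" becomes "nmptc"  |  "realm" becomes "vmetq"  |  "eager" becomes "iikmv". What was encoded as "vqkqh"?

rigid

Shifts by position in torch: pos 0: t→x (+4), pos 1: o→w (+8), pos 2: r→v (+4), pos 3: c→k (+8) — repeating every 2. A repeating key of period 2 is used — shifts +4, +8 over and over.
Decoding vqkqh: v−4=r, q−8=i, k−4=g, q−8=i, h−4=d.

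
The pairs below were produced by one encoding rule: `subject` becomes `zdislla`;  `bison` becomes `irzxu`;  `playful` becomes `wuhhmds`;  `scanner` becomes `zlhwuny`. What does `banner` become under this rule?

Shifts by position in subject: pos 0: s→z (+7), pos 1: u→d (+9), pos 2: b→i (+7), pos 3: j→s (+9) — repeating every 2. A repeating key of period 2 is used — shifts +7, +9 over and over.
Applying it to banner: b+7=i, a+9=j, n+7=u, n+9=w, e+7=l, r+9=a.

ijuwla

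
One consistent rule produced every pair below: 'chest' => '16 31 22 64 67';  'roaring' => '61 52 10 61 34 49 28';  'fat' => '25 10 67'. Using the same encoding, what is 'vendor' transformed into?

73 22 49 19 52 61

c(#3)→16 and h(#8)→31: differences scale by 3, so n = 3·pos + 7. The formula is n = 3×(alphabet index, a=1) + 7.
On vendor: v=22→73, e=5→22, n=14→49, d=4→19, o=15→52, r=18→61.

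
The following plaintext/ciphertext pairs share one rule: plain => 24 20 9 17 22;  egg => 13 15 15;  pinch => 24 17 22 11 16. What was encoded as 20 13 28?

let

p is letter #16 and maps to 24: an offset of 8. Letters become their 1-based position plus 8 (so a→9, b→10, …).
Decoding 20 13 28: 20→(20−8)÷1=12=l, 13→(13−8)÷1=5=e, 28→(28−8)÷1=20=t.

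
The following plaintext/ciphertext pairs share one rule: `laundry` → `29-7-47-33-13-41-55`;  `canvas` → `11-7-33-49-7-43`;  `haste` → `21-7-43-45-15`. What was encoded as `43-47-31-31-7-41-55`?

l(#12)→29 and a(#1)→7: differences scale by 2, so n = 2·pos + 5. The formula is n = 2×(alphabet index, a=1) + 5.
Reversing it on 43-47-31-31-7-41-55: 43→(43−5)÷2=19=s, 47→(47−5)÷2=21=u, 31→(31−5)÷2=13=m, 31→(31−5)÷2=13=m, 7→(7−5)÷2=1=a, 41→(41−5)÷2=18=r, 55→(55−5)÷2=25=y.

summary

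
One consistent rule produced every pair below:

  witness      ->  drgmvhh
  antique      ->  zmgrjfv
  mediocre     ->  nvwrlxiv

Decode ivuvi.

refer

Each pair mirrors across the alphabet (w↔d, i↔r, t↔g): positions sum to 25. This is the alphabet-reversal cipher (Atbash): a becomes z, b becomes y, etc.
Reversing it on ivuvi: i↔r, v↔e, u↔f, v↔e, i↔r.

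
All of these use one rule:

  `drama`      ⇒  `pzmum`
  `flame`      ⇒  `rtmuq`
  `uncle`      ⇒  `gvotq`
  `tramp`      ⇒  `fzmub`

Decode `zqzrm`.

ninja

It's a Vigenère-style cipher with numeric key [12,8]: position i shifts by key[i mod 2].
Undoing it on zqzrm: z−12=n, q−8=i, z−12=n, r−8=j, m−12=a.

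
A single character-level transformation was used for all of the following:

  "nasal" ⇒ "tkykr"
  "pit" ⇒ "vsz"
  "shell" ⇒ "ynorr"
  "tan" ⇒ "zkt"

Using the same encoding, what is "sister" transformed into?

ysyzox

The shift depends on letter class: consonant n→t is +6, but vowel a→k is +10. Two shifts are in play — +10 for a/e/i/o/u, +6 for every other letter.
On sister: s(cons)+6=y, i(vowel)+10=s, s(cons)+6=y, t(cons)+6=z, e(vowel)+10=o, r(cons)+6=x.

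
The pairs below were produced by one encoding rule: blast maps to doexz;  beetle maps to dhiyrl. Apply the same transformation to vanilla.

xdrnrsi

In blast: b→d is +2, l→o is +3, a→e is +4, s→x is +5 — the shift increases by 1 each position. Letter i (0-indexed) is shifted by i+2, so successive shifts are 2, 3, 4, ….
Applying it to vanilla: v+2=x, a+3=d, n+4=r, i+5=n, l+6=r, l+7=s, a+8=i.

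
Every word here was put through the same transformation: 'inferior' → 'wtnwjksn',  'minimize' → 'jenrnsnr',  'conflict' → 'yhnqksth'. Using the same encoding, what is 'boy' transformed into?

dtg

The output letters match the input read backwards, each shifted +5: inferior reversed is roirefni. The word is reversed, then every letter is shifted forward by 5.
For boy: reverse → yob; then shift: y+5=d, o+5=t, b+5=g.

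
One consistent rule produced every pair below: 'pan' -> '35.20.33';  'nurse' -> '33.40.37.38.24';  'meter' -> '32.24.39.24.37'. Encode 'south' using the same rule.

The number is (letter's place in the alphabet, a=1) + 19.
On south: s=19→38, o=15→34, u=21→40, t=20→39, h=8→27.

38.34.40.39.27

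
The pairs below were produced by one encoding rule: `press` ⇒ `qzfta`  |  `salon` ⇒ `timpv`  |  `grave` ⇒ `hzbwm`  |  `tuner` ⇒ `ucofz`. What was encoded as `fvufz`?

enter

Shifts by position in press: pos 0: p→q (+1), pos 1: r→z (+8), pos 2: e→f (+1), pos 3: s→t (+1), pos 4: s→a (+8) — repeating every 3. It's a Vigenère-style cipher with numeric key [1,8,1]: position i shifts by key[i mod 3].
Undoing it on fvufz: f−1=e, v−8=n, u−1=t, f−1=e, z−8=r.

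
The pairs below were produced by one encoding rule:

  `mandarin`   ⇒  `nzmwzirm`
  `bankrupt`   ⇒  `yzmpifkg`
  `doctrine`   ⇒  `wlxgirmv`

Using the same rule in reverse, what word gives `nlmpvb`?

monkey

Each pair mirrors across the alphabet (m↔n, a↔z, n↔m): positions sum to 25. This is the alphabet-reversal cipher (Atbash): a becomes z, b becomes y, etc.
Undoing it on nlmpvb: n↔m, l↔o, m↔n, p↔k, v↔e, b↔y.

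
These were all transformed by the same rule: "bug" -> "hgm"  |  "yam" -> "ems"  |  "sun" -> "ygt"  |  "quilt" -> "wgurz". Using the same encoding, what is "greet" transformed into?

mxqqz

The shift depends on letter class: consonant b→h is +6, but vowel u→g is +12. Two shifts are in play — +12 for a/e/i/o/u, +6 for every other letter.
Applying it to greet: g(cons)+6=m, r(cons)+6=x, e(vowel)+12=q, e(vowel)+12=q, t(cons)+6=z.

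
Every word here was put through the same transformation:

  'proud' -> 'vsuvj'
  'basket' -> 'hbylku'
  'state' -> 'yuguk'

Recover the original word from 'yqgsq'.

spark

It's a Vigenère-style cipher with numeric key [6,1]: position i shifts by key[i mod 2].
Undoing it on yqgsq: y−6=s, q−1=p, g−6=a, s−1=r, q−6=k.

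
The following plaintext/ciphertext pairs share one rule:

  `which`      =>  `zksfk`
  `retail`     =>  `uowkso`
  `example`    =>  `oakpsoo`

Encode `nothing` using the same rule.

qywksqj

The shift depends on letter class: consonant w→z is +3, but vowel i→s is +10. Vowels shift forward by 10 and consonants shift forward by 3.
For nothing: n(cons)+3=q, o(vowel)+10=y, t(cons)+3=w, h(cons)+3=k, i(vowel)+10=s, n(cons)+3=q, g(cons)+3=j.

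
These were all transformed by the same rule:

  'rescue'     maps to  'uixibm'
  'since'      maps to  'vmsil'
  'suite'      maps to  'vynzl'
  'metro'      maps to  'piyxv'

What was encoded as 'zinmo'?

Each letter shifts forward by (position + 3), i.e. 3, 4, 5, … — the shift grows by one for each successive letter.
Decoding zinmo: z−3=w, i−4=e, n−5=i, m−6=g, o−7=h.

weigh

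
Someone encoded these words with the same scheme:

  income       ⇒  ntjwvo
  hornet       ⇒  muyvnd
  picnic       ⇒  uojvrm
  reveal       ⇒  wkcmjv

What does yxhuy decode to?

In income: i→n is +5, n→t is +6, c→j is +7, o→w is +8 — the shift increases by 1 each position. Each letter shifts forward by (position + 5), i.e. 5, 6, 7, … — the shift grows by one for each successive letter.
Reversing it on yxhuy: y−5=t, x−6=r, h−7=a, u−8=m, y−9=p.

tramp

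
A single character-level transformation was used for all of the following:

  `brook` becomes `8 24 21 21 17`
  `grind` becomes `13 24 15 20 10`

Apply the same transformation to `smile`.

25 19 15 18 11

b is letter #2 and maps to 8: an offset of 6. The number is (letter's place in the alphabet, a=1) + 6.
Applying it to smile: s=19→25, m=13→19, i=9→15, l=12→18, e=5→11.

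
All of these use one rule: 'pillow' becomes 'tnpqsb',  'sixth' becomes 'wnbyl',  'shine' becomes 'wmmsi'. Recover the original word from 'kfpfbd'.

Shifts by position in pillow: pos 0: p→t (+4), pos 1: i→n (+5), pos 2: l→p (+4), pos 3: l→q (+5) — repeating every 2. The shifts repeat in a cycle of length 2: positions 0,1,… shift by +4, +5, then the pattern repeats.
Decoding kfpfbd: k−4=g, f−5=a, p−4=l, f−5=a, b−4=x, d−5=y.

galaxy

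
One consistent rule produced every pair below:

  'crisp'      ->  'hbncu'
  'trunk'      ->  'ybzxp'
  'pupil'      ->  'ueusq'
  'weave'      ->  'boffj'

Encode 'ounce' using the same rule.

tesmj

A repeating key of period 2 is used — shifts +5, +10 over and over.
Applying it to ounce: o+5=t, u+10=e, n+5=s, c+10=m, e+5=j.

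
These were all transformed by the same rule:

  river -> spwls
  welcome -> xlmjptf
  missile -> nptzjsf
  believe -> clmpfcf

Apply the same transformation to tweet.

udflu

Shifts by position in river: pos 0: r→s (+1), pos 1: i→p (+7), pos 2: v→w (+1), pos 3: e→l (+7) — repeating every 2. A repeating key of period 2 is used — shifts +1, +7 over and over.
Applying it to tweet: t+1=u, w+7=d, e+1=f, e+7=l, t+1=u.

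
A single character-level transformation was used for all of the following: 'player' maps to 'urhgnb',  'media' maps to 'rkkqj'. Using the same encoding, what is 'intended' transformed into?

ntamwnpp

In player: p→u is +5, l→r is +6, a→h is +7, y→g is +8 — the shift increases by 1 each position. Letter i (0-indexed) is shifted by i+5, so successive shifts are 5, 6, 7, ….
Applying it to intended: i+5=n, n+6=t, t+7=a, e+8=m, n+9=w, d+10=n, e+11=p, d+12=p.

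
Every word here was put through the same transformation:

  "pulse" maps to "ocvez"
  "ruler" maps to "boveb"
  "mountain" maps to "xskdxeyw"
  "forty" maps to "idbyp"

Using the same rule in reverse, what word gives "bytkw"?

major

The output letters match the input read backwards, each shifted +10: pulse reversed is eslup. Two steps: reverse the string, then apply a Caesar shift of +10.
Undoing it on bytkw: shift back: b−10=r, y−10=o, t−10=j, k−10=a, w−10=m → rojam; then reverse → major.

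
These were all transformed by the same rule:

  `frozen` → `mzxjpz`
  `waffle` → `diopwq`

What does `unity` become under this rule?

In frozen: f→m is +7, r→z is +8, o→x is +9, z→j is +10 — the shift increases by 1 each position. Each letter shifts forward by (position + 7), i.e. 7, 8, 9, … — the shift grows by one for each successive letter.
On unity: u+7=b, n+8=v, i+9=r, t+10=d, y+11=j.

bvrdj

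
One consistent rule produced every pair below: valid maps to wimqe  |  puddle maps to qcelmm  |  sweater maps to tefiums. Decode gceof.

fudge

It's a Vigenère-style cipher with numeric key [1,8]: position i shifts by key[i mod 2].
Undoing it on gceof: g−1=f, c−8=u, e−1=d, o−8=g, f−1=e.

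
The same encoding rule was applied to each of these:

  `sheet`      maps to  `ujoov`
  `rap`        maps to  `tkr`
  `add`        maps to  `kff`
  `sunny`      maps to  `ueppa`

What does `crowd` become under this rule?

The shift depends on letter class: consonant s→u is +2, but vowel e→o is +10. Vowels shift forward by 10 and consonants shift forward by 2.
Applying it to crowd: c(cons)+2=e, r(cons)+2=t, o(vowel)+10=y, w(cons)+2=y, d(cons)+2=f.

etyyf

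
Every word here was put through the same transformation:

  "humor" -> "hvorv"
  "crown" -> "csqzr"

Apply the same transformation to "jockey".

In humor: h→h is +0, u→v is +1, m→o is +2, o→r is +3 — the shift increases by 1 each position. Letter i (0-indexed) is shifted by i+0, so successive shifts are 0, 1, 2, ….
For jockey: j+0=j, o+1=p, c+2=e, k+3=n, e+4=i, y+5=d.

jpenid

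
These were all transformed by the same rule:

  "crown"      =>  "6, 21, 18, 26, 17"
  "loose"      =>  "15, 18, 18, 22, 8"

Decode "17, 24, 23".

Letters become their 1-based position plus 3 (so a→4, b→5, …).
Decoding 17, 24, 23: 17→(17−3)÷1=14=n, 24→(24−3)÷1=21=u, 23→(23−3)÷1=20=t.

nut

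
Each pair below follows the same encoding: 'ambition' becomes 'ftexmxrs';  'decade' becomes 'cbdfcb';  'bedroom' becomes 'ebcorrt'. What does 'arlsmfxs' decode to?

fountain

a(0)→f(5) and m(12)→t(19) fit y≡25x+5 (mod 26); the inverse of 25 mod 26 is 25. Each letter's alphabet position (a=0..z=25) is mapped through 25·x+5 mod 26 — an affine cipher.
Decoding arlsmfxs: a(0)→25·(0−5)≡5=f; r(17)→25·(17−5)≡14=o; l(11)→25·(11−5)≡20=u; s(18)→25·(18−5)≡13=n; m(12)→25·(12−5)≡19=t; f(5)→25·(5−5)≡0=a; x(23)→25·(23−5)≡8=i; s(18)→25·(18−5)≡13=n (all mod 26).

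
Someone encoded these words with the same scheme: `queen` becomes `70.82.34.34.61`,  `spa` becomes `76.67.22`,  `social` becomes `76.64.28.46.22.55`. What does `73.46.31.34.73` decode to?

q(#17)→70 and u(#21)→82: differences scale by 3, so n = 3·pos + 19. With a=1..z=26, the number is 3·pos + 19.
Undoing it on 73.46.31.34.73: 73→(73−19)÷3=18=r, 46→(46−19)÷3=9=i, 31→(31−19)÷3=4=d, 34→(34−19)÷3=5=e, 73→(73−19)÷3=18=r.

rider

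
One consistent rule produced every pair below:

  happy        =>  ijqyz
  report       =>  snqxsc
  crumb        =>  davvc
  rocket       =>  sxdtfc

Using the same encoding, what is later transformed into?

Shifts by position in happy: pos 0: h→i (+1), pos 1: a→j (+9), pos 2: p→q (+1), pos 3: p→y (+9) — repeating every 2. It's a Vigenère-style cipher with numeric key [1,9]: position i shifts by key[i mod 2].
For later: l+1=m, a+9=j, t+1=u, e+9=n, r+1=s.

mjuns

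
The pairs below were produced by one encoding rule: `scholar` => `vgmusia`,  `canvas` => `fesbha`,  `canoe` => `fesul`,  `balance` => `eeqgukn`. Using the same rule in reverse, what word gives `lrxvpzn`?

In scholar: s→v is +3, c→g is +4, h→m is +5, o→u is +6 — the shift increases by 1 each position. Letter i (0-indexed) is shifted by i+3, so successive shifts are 3, 4, 5, ….
Reversing it on lrxvpzn: l−3=i, r−4=n, x−5=s, v−6=p, p−7=i, z−8=r, n−9=e.

inspire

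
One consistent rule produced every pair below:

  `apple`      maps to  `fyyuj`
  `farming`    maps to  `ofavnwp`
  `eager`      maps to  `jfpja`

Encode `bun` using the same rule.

The rule splits by letter class: vowels +5, consonants +9.
Applying it to bun: b(cons)+9=k, u(vowel)+5=z, n(cons)+9=w.

kzw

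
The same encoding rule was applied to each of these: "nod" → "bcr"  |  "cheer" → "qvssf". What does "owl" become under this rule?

ckz

Compare letters: n→b is +14, o→c is +14, d→r is +14 — a constant shift. It's a constant shift of +14 (ROT14).
On owl: o+14=c, w+14=k, l+14=z.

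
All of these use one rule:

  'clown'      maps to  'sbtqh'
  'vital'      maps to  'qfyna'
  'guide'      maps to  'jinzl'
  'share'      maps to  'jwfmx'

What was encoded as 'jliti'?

Read the word backwards and shift each letter +5.
Decoding jliti: shift back: j−5=e, l−5=g, i−5=d, t−5=o, i−5=d → egdod; then reverse → dodge.

dodge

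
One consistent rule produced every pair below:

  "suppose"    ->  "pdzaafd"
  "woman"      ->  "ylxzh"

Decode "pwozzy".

noodle

The output letters match the input read backwards, each shifted +11: suppose reversed is esoppus. Read the word backwards and shift each letter +11.
Decoding pwozzy: shift back: p−11=e, w−11=l, o−11=d, z−11=o, z−11=o, y−11=n → eldoon; then reverse → noodle.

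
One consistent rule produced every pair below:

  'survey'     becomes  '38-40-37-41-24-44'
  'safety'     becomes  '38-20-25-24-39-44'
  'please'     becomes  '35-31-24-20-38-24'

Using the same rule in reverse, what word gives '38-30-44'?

s is letter #19 and maps to 38: an offset of 19. Letters become their 1-based position plus 19 (so a→20, b→21, …).
Decoding 38-30-44: 38→(38−19)÷1=19=s, 30→(30−19)÷1=11=k, 44→(44−19)÷1=25=y.

sky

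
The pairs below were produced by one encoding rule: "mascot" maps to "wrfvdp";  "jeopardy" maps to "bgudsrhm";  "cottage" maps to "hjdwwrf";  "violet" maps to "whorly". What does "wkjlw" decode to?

The word is reversed, then every letter is shifted forward by 3.
Decoding wkjlw: shift back: w−3=t, k−3=h, j−3=g, l−3=i, w−3=t → thgit; then reverse → tight.

tight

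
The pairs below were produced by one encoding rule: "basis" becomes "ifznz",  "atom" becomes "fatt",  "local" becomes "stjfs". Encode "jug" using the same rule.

The shift depends on letter class: consonant b→i is +7, but vowel a→f is +5. Vowels shift forward by 5 and consonants shift forward by 7.
On jug: j(cons)+7=q, u(vowel)+5=z, g(cons)+7=n.

qzn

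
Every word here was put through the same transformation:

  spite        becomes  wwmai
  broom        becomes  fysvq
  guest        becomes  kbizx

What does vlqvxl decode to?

remote

A repeating key of period 2 is used — shifts +4, +7 over and over.
Undoing it on vlqvxl: v−4=r, l−7=e, q−4=m, v−7=o, x−4=t, l−7=e.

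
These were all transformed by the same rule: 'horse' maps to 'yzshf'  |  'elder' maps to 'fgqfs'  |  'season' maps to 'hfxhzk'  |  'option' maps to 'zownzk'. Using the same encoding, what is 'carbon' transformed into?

bxsmzk

Treating letters as 0–25, the rule is x ↦ 15x + 23 (mod 26).
On carbon: c(2)→15·2+23≡1=b; a(0)→15·0+23≡23=x; r(17)→15·17+23≡18=s; b(1)→15·1+23≡12=m; o(14)→15·14+23≡25=z; n(13)→15·13+23≡10=k (all mod 26).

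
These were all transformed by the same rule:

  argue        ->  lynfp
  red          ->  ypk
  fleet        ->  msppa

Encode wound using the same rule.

The shift depends on letter class: consonant r→y is +7, but vowel a→l is +11. Vowels shift forward by 11 and consonants shift forward by 7.
On wound: w(cons)+7=d, o(vowel)+11=z, u(vowel)+11=f, n(cons)+7=u, d(cons)+7=k.

dzfuk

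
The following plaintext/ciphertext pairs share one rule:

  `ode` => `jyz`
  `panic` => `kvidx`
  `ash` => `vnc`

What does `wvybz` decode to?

Compare letters: o→j is +21, d→y is +21, e→z is +21 — a constant shift. This is a Caesar cipher with shift 21.
Undoing it on wvybz: w−21=b, v−21=a, y−21=d, b−21=g, z−21=e.

badge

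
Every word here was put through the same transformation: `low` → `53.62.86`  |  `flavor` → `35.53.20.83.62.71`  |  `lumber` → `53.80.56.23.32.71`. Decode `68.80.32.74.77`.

quest

l(#12)→53 and o(#15)→62: differences scale by 3, so n = 3·pos + 17. Each letter becomes 3×(its alphabet position, a=1..z=26) + 17.
Reversing it on 68.80.32.74.77: 68→(68−17)÷3=17=q, 80→(80−17)÷3=21=u, 32→(32−17)÷3=5=e, 74→(74−17)÷3=19=s, 77→(77−17)÷3=20=t.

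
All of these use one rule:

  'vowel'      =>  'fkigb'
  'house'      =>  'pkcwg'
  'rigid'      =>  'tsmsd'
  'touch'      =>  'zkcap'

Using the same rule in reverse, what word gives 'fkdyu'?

vodka

v(21)→f(5) and o(14)→k(10) fit y≡3x+20 (mod 26); the inverse of 3 mod 26 is 9. Treating letters as 0–25, the rule is x ↦ 3x + 20 (mod 26).
Decoding fkdyu: f(5)→9·(5−20)≡21=v; k(10)→9·(10−20)≡14=o; d(3)→9·(3−20)≡3=d; y(24)→9·(24−20)≡10=k; u(20)→9·(20−20)≡0=a (all mod 26).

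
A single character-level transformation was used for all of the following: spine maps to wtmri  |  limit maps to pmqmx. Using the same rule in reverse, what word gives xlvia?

threw

It's a constant shift of +4 (ROT4).
Reversing it on xlvia: x−4=t, l−4=h, v−4=r, i−4=e, a−4=w.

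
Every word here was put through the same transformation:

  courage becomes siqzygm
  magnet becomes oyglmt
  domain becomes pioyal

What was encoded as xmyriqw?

c(2)→s(18) and o(14)→i(8) fit y≡23x+24 (mod 26); the inverse of 23 mod 26 is 17. This is an affine cipher: with a=0,…,z=25, each position x becomes (23x+24) mod 26.
Decoding xmyriqw: x(23)→17·(23−24)≡9=j; m(12)→17·(12−24)≡4=e; y(24)→17·(24−24)≡0=a; r(17)→17·(17−24)≡11=l; i(8)→17·(8−24)≡14=o; q(16)→17·(16−24)≡20=u; w(22)→17·(22−24)≡18=s (all mod 26).

jealous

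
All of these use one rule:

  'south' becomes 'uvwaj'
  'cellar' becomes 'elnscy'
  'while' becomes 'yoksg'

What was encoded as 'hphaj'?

The shifts repeat in a cycle of length 2: positions 0,1,… shift by +2, +7, then the pattern repeats.
Decoding hphaj: h−2=f, p−7=i, h−2=f, a−7=t, j−2=h.

fifth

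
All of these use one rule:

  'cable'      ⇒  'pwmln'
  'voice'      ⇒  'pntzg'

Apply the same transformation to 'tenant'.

eylype

The output letters match the input read backwards, each shifted +11: cable reversed is elbac. The word is reversed, then every letter is shifted forward by 11.
For tenant: reverse → tnanet; then shift: t+11=e, n+11=y, a+11=l, n+11=y, e+11=p, t+11=e.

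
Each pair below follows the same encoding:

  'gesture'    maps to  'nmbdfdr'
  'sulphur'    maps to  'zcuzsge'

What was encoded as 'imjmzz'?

The shift increases by 1 at each position, starting from +7: 7, 8, 9, ….
Undoing it on imjmzz: i−7=b, m−8=e, j−9=a, m−10=c, z−11=o, z−12=n.

beacon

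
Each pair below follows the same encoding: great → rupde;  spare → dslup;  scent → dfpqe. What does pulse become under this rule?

axwvp

Shifts by position in great: pos 0: g→r (+11), pos 1: r→u (+3), pos 2: e→p (+11), pos 3: a→d (+3) — repeating every 2. It's a Vigenère-style cipher with numeric key [11,3]: position i shifts by key[i mod 2].
On pulse: p+11=a, u+3=x, l+11=w, s+3=v, e+11=p.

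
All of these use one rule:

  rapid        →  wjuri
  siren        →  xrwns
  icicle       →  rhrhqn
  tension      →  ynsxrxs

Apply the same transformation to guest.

ldnxy

The shift depends on letter class: consonant r→w is +5, but vowel a→j is +9. Two shifts are in play — +9 for a/e/i/o/u, +5 for every other letter.
Applying it to guest: g(cons)+5=l, u(vowel)+9=d, e(vowel)+9=n, s(cons)+5=x, t(cons)+5=y.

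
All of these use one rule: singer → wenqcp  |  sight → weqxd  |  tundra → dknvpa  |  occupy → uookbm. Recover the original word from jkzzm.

fully

s(18)→w(22) and i(8)→e(4) fit y≡7x+0 (mod 26); the inverse of 7 mod 26 is 15. Each letter's alphabet position (a=0..z=25) is mapped through 7·x+0 mod 26 — an affine cipher.
Undoing it on jkzzm: j(9)→15·(9−0)≡5=f; k(10)→15·(10−0)≡20=u; z(25)→15·(25−0)≡11=l; z(25)→15·(25−0)≡11=l; m(12)→15·(12−0)≡24=y (all mod 26).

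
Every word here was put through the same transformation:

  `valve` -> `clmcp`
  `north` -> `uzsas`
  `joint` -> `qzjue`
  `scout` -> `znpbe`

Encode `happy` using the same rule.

olqwj

Shifts by position in valve: pos 0: v→c (+7), pos 1: a→l (+11), pos 2: l→m (+1), pos 3: v→c (+7), pos 4: e→p (+11) — repeating every 3. The shifts repeat in a cycle of length 3: positions 0,1,… shift by +7, +11, +1, then the pattern repeats.
For happy: h+7=o, a+11=l, p+1=q, p+7=w, y+11=j.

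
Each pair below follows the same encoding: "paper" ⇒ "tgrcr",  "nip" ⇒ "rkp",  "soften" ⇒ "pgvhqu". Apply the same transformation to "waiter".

The output letters match the input read backwards, each shifted +2: paper reversed is repap. Two steps: reverse the string, then apply a Caesar shift of +2.
Applying it to waiter: reverse → retiaw; then shift: r+2=t, e+2=g, t+2=v, i+2=k, a+2=c, w+2=y.

tgvkcy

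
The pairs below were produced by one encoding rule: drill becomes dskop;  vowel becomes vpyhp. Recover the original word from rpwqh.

In drill: d→d is +0, r→s is +1, i→k is +2, l→o is +3 — the shift increases by 1 each position. Letter i (0-indexed) is shifted by i+0, so successive shifts are 0, 1, 2, ….
Decoding rpwqh: r−0=r, p−1=o, w−2=u, q−3=n, h−4=d.

round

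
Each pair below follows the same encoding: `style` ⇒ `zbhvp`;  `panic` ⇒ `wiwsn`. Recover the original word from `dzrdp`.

write

Each letter shifts forward by (position + 7), i.e. 7, 8, 9, … — the shift grows by one for each successive letter.
Decoding dzrdp: d−7=w, z−8=r, r−9=i, d−10=t, p−11=e.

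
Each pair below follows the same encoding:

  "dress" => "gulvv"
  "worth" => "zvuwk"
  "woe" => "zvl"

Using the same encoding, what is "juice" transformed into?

The shift depends on letter class: consonant d→g is +3, but vowel e→l is +7. The rule splits by letter class: vowels +7, consonants +3.
On juice: j(cons)+3=m, u(vowel)+7=b, i(vowel)+7=p, c(cons)+3=f, e(vowel)+7=l.

mbpfl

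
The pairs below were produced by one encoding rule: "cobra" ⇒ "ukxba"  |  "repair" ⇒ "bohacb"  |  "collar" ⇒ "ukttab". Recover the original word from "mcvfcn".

within

This is an affine cipher: with a=0,…,z=25, each position x becomes (23x+0) mod 26.
Undoing it on mcvfcn: m(12)→17·(12−0)≡22=w; c(2)→17·(2−0)≡8=i; v(21)→17·(21−0)≡19=t; f(5)→17·(5−0)≡7=h; c(2)→17·(2−0)≡8=i; n(13)→17·(13−0)≡13=n (all mod 26).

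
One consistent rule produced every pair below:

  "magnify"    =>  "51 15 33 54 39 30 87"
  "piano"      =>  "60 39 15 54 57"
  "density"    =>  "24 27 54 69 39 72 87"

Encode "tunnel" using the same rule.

The formula is n = 3×(alphabet index, a=1) + 12.
For tunnel: t=20→72, u=21→75, n=14→54, n=14→54, e=5→27, l=12→48.

72 75 54 54 27 48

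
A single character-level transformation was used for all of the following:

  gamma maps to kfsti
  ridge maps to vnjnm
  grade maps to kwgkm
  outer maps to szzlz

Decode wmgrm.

shake

In gamma: g→k is +4, a→f is +5, m→s is +6, m→t is +7 — the shift increases by 1 each position. The shift increases by 1 at each position, starting from +4: 4, 5, 6, ….
Reversing it on wmgrm: w−4=s, m−5=h, g−6=a, r−7=k, m−8=e.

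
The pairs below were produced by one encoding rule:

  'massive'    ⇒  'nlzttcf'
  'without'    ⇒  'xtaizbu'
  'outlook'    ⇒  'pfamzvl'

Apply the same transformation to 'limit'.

Shifts by position in massive: pos 0: m→n (+1), pos 1: a→l (+11), pos 2: s→z (+7), pos 3: s→t (+1), pos 4: i→t (+11), pos 5: v→c (+7) — repeating every 3. It's a Vigenère-style cipher with numeric key [1,11,7]: position i shifts by key[i mod 3].
Applying it to limit: l+1=m, i+11=t, m+7=t, i+1=j, t+11=e.

mttje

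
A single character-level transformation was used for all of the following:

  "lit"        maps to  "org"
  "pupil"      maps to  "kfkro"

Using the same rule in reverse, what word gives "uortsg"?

flight

Each pair mirrors across the alphabet (l↔o, i↔r, t↔g): positions sum to 25. Letters are reflected about the middle of the alphabet (position → 25−position): Atbash.
Undoing it on uortsg: u↔f, o↔l, r↔i, t↔g, s↔h, g↔t.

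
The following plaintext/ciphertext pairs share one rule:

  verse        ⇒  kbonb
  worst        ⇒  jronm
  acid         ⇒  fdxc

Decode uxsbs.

v(21)→k(10) and e(4)→b(1) fit y≡25x+5 (mod 26); the inverse of 25 mod 26 is 25. Each letter's alphabet position (a=0..z=25) is mapped through 25·x+5 mod 26 — an affine cipher.
Undoing it on uxsbs: u(20)→25·(20−5)≡11=l; x(23)→25·(23−5)≡8=i; s(18)→25·(18−5)≡13=n; b(1)→25·(1−5)≡4=e; s(18)→25·(18−5)≡13=n (all mod 26).

linen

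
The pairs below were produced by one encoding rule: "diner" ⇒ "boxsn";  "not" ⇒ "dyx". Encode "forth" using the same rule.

The output letters match the input read backwards, each shifted +10: diner reversed is renid. Read the word backwards and shift each letter +10.
Applying it to forth: reverse → htrof; then shift: h+10=r, t+10=d, r+10=b, o+10=y, f+10=p.

rdbyp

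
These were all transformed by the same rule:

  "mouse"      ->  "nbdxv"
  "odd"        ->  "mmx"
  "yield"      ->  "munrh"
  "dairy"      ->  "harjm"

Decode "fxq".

Read the word backwards and shift each letter +9.
Undoing it on fxq: shift back: f−9=w, x−9=o, q−9=h → woh; then reverse → how.

how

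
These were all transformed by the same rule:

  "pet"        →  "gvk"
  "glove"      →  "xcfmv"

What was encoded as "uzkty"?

Compare letters: p→g is +17, e→v is +17, t→k is +17 — a constant shift. Every letter moves 17 places later in the alphabet, wrapping around z→a.
Undoing it on uzkty: u−17=d, z−17=i, k−17=t, t−17=c, y−17=h.

ditch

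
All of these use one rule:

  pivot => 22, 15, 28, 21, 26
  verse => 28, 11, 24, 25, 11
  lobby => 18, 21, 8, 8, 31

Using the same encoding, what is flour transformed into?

p is letter #16 and maps to 22: an offset of 6. The number is (letter's place in the alphabet, a=1) + 6.
For flour: f=6→12, l=12→18, o=15→21, u=21→27, r=18→24.

12, 18, 21, 27, 24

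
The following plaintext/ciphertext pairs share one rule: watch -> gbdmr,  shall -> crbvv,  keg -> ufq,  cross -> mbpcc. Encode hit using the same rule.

rjd

The shift depends on letter class: consonant w→g is +10, but vowel a→b is +1. The rule splits by letter class: vowels +1, consonants +10.
For hit: h(cons)+10=r, i(vowel)+1=j, t(cons)+10=d.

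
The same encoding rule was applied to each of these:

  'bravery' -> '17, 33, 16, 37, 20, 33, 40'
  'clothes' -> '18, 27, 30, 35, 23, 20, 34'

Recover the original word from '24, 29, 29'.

The number is (letter's place in the alphabet, a=1) + 15.
Undoing it on 24, 29, 29: 24→(24−15)÷1=9=i, 29→(29−15)÷1=14=n, 29→(29−15)÷1=14=n.

inn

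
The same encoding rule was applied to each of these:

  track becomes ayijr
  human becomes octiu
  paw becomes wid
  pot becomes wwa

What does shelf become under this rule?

The shift depends on letter class: consonant t→a is +7, but vowel a→i is +8. Vowels shift forward by 8 and consonants shift forward by 7.
For shelf: s(cons)+7=z, h(cons)+7=o, e(vowel)+8=m, l(cons)+7=s, f(cons)+7=m.

zomsm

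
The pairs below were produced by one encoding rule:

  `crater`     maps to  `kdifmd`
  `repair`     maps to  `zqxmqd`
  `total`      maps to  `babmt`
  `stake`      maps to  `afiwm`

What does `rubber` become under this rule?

Shifts by position in crater: pos 0: c→k (+8), pos 1: r→d (+12), pos 2: a→i (+8), pos 3: t→f (+12) — repeating every 2. The shifts repeat in a cycle of length 2: positions 0,1,… shift by +8, +12, then the pattern repeats.
Applying it to rubber: r+8=z, u+12=g, b+8=j, b+12=n, e+8=m, r+12=d.

zgjnmd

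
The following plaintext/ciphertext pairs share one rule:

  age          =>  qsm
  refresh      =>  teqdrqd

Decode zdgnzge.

sunburn

The word is reversed, then every letter is shifted forward by 12.
Reversing it on zdgnzge: shift back: z−12=n, d−12=r, g−12=u, n−12=b, z−12=n, g−12=u, e−12=s → nrubnus; then reverse → sunburn.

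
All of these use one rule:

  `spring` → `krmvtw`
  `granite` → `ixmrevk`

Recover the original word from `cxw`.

The output letters match the input read backwards, each shifted +4: spring reversed is gnirps. Two steps: reverse the string, then apply a Caesar shift of +4.
Decoding cxw: shift back: c−4=y, x−4=t, w−4=s → yts; then reverse → sty.

sty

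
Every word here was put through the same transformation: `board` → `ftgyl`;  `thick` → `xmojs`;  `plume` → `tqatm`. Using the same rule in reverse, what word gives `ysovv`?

union

In board: b→f is +4, o→t is +5, a→g is +6, r→y is +7 — the shift increases by 1 each position. Each letter shifts forward by (position + 4), i.e. 4, 5, 6, … — the shift grows by one for each successive letter.
Undoing it on ysovv: y−4=u, s−5=n, o−6=i, v−7=o, v−8=n.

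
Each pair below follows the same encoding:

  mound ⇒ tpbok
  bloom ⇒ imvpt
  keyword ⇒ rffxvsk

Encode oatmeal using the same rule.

Shifts by position in mound: pos 0: m→t (+7), pos 1: o→p (+1), pos 2: u→b (+7), pos 3: n→o (+1) — repeating every 2. The shifts repeat in a cycle of length 2: positions 0,1,… shift by +7, +1, then the pattern repeats.
On oatmeal: o+7=v, a+1=b, t+7=a, m+1=n, e+7=l, a+1=b, l+7=s.

vbanlbs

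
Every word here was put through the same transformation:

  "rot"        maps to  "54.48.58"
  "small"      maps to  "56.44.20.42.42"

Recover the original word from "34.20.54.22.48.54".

r(#18)→54 and o(#15)→48: differences scale by 2, so n = 2·pos + 18. Each letter becomes 2×(its alphabet position, a=1..z=26) + 18.
Decoding 34.20.54.22.48.54: 34→(34−18)÷2=8=h, 20→(20−18)÷2=1=a, 54→(54−18)÷2=18=r, 22→(22−18)÷2=2=b, 48→(48−18)÷2=15=o, 54→(54−18)÷2=18=r.

harbor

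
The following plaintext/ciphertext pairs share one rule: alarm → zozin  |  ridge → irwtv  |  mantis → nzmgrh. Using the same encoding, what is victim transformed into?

erxgrn

a(0)→z(25) and l(11)→o(14) fit y≡25x+25 (mod 26); the inverse of 25 mod 26 is 25. This is an affine cipher: with a=0,…,z=25, each position x becomes (25x+25) mod 26.
Applying it to victim: v(21)→25·21+25≡4=e; i(8)→25·8+25≡17=r; c(2)→25·2+25≡23=x; t(19)→25·19+25≡6=g; i(8)→25·8+25≡17=r; m(12)→25·12+25≡13=n (all mod 26).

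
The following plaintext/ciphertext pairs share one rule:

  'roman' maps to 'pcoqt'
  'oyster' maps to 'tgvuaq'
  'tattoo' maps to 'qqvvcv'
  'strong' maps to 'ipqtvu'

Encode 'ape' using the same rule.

The output letters match the input read backwards, each shifted +2: roman reversed is namor. Read the word backwards and shift each letter +2.
Applying it to ape: reverse → epa; then shift: e+2=g, p+2=r, a+2=c.

grc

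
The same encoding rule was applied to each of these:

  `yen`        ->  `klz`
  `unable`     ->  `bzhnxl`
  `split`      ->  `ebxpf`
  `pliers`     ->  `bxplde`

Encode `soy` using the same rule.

The shift depends on letter class: consonant y→k is +12, but vowel e→l is +7. The rule splits by letter class: vowels +7, consonants +12.
On soy: s(cons)+12=e, o(vowel)+7=v, y(cons)+12=k.

evk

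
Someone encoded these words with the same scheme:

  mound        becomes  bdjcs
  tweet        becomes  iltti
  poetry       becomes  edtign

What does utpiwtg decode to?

feather

Compare letters: m→b is +15, o→d is +15, u→j is +15 — a constant shift. Every letter moves 15 places later in the alphabet, wrapping around z→a.
Decoding utpiwtg: u−15=f, t−15=e, p−15=a, i−15=t, w−15=h, t−15=e, g−15=r.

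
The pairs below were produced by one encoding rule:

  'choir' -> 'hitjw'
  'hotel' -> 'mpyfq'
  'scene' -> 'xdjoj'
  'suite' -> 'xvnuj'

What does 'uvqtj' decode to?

pulse

Shifts by position in choir: pos 0: c→h (+5), pos 1: h→i (+1), pos 2: o→t (+5), pos 3: i→j (+1) — repeating every 2. A repeating key of period 2 is used — shifts +5, +1 over and over.
Reversing it on uvqtj: u−5=p, v−1=u, q−5=l, t−1=s, j−5=e.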